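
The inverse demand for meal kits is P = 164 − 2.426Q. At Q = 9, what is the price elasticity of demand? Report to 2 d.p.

-6.51

At Q = 9, P = 164 − 2.426(9) = 142.17.
dP/dQ = −2.426, so dQ/dP = 1/(−2.426) = -0.412.
ε = (dQ/dP)(P/Q) = (-0.412)(142.17/9).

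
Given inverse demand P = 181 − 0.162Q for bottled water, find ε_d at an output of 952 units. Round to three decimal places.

At Q = 952, P = 181 − 0.162(952) = 26.78.
dP/dQ = −0.162, so dQ/dP = 1/(−0.162) = -6.173.
ε = (dQ/dP)(P/Q) = (-6.173)(26.78/952).

-0.174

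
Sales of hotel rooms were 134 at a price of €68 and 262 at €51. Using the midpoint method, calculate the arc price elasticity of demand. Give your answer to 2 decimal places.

ΔQ = 262 − 134 = 128; ΔP = 51 − 68 = -17.
Midpoints: P̄ = 59.50, Q̄ = 198.0.
ε = (ΔQ/ΔP)(P̄/Q̄) = (128/-17)(59.50/198.0).

-2.26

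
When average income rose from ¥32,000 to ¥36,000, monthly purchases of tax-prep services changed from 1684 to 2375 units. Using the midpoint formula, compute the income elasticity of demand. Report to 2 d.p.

2.89

ΔQ = 691, ΔI = 4000. Midpoints: Ī = 34,000, Q̄ = 2029.5.
ε_I = (ΔQ/ΔI)(Ī/Q̄) = (691/4000)(34000/2029.5).
ε_I > 0, so the good is normal.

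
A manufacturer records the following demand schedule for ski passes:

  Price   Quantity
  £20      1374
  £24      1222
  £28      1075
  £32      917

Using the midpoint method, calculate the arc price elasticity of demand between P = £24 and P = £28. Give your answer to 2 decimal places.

-0.83

At P = 24, Q = 1222; at P = 28, Q = 1075.
ΔQ = -147, ΔP = 4. Midpoints: P̄ = 26.00, Q̄ = 1148.5.
ε = (ΔQ/ΔP)(P̄/Q̄) = (-147/4)(26.00/1148.5).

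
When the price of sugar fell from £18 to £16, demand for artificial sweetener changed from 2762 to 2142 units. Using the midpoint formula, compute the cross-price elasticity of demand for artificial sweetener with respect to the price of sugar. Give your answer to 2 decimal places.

2.15

ΔQ_x = 2142 − 2762 = -620; ΔP_y = 16 − 18 = -2.
Midpoints: P̄_y = 17.00, Q̄_x = 2452.0.
ε_xy = (ΔQ_x/ΔP_y)(P̄_y/Q̄_x) = (-620/-2)(17.00/2452.0).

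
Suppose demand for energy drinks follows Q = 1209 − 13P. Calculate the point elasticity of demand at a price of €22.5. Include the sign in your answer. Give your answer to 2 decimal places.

At P = 22.5, Q = 916.500.
dQ/dP = −13.
ε = (dQ/dP)(P/Q) = (-13)(22.5/916.500).

-0.32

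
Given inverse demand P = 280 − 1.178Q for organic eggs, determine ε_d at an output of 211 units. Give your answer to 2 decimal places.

At Q = 211, P = 280 − 1.178(211) = 31.44.
dP/dQ = −1.178, so dQ/dP = 1/(−1.178) = -0.849.
ε = (dQ/dP)(P/Q) = (-0.849)(31.44/211).

-0.13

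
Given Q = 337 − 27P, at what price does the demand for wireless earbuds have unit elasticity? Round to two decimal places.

For linear demand Q = a − bP, ε = −bP/(a − bP). |ε| = 1 when bP = a − bP, i.e. P = a/(2b).
P = 337/(2·27) = 337/54 = 6.2407.

6.24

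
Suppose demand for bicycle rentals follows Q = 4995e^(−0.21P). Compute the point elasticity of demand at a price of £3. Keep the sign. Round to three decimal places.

At P = 3, Q = 2660.296.
dQ/dP = −0.21·4995e^(−0.21P) = −0.21Q = -558.662.
ε = (dQ/dP)(P/Q) = (-558.662)(3/2660.296).

-0.630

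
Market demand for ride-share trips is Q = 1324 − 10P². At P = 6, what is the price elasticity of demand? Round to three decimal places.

-0.747

At P = 6, Q = 964.
dQ/dP = −20P = -120.
ε = (dQ/dP)(P/Q) = (-120)(6/964).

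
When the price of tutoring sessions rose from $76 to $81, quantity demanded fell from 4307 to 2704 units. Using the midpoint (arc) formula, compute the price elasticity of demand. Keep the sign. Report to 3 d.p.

-7.179

ΔQ = 2704 − 4307 = -1603; ΔP = 81 − 76 = 5.
Midpoints: P̄ = 78.50, Q̄ = 3505.5.
ε = (ΔQ/ΔP)(P̄/Q̄) = (-1603/5)(78.50/3505.5).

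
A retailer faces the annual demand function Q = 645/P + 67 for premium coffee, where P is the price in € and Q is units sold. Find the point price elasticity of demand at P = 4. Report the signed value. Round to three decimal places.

At P = 4, Q = 228.250.
dQ/dP = −645/P² = -40.312.
ε = (dQ/dP)(P/Q) = (-40.312)(4/228.250).

-0.706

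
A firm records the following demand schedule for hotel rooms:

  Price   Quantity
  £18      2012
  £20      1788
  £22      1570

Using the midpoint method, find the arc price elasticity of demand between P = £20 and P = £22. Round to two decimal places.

At P = 20, Q = 1788; at P = 22, Q = 1570.
ΔQ = -218, ΔP = 2. Midpoints: P̄ = 21.00, Q̄ = 1679.0.
ε = (ΔQ/ΔP)(P̄/Q̄) = (-218/2)(21.00/1679.0).

-1.36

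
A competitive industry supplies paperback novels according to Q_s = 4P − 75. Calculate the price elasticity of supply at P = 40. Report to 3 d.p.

1.882

At P = 40, Q_s = 85.
dQ_s/dP = 4.
ε_s = (dQ_s/dP)(P/Q_s) = (4)(40/85).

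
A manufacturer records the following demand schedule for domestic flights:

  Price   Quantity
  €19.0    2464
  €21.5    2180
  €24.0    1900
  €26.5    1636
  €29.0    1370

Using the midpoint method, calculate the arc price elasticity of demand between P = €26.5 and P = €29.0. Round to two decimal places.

At P = 26.5, Q = 1636; at P = 29.0, Q = 1370.
ΔQ = -266, ΔP = 2.5. Midpoints: P̄ = 27.75, Q̄ = 1503.0.
ε = (ΔQ/ΔP)(P̄/Q̄) = (-266/2.5)(27.75/1503.0).

-1.96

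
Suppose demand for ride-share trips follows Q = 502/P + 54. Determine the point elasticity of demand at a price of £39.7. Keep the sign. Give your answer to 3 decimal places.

At P = 39.7, Q = 66.645.
dQ/dP = −502/P² = -0.319.
ε = (dQ/dP)(P/Q) = (-0.319)(39.7/66.645).

-0.190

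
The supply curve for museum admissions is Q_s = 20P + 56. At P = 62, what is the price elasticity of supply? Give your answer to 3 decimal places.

0.957

At P = 62, Q_s = 1296.
dQ_s/dP = 20.
ε_s = (dQ_s/dP)(P/Q_s) = (20)(62/1296).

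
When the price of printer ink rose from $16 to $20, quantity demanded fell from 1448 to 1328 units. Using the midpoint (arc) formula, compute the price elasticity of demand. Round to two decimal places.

ΔQ = 1328 − 1448 = -120; ΔP = 20 − 16 = 4.
Midpoints: P̄ = 18.00, Q̄ = 1388.0.
ε = (ΔQ/ΔP)(P̄/Q̄) = (-120/4)(18.00/1388.0).

-0.39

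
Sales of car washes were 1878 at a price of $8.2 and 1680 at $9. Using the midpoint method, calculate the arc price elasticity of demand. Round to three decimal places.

-1.196

ΔQ = 1680 − 1878 = -198; ΔP = 9 − 8.2 = 0.8.
Midpoints: P̄ = 8.60, Q̄ = 1779.0.
ε = (ΔQ/ΔP)(P̄/Q̄) = (-198/0.8)(8.60/1779.0).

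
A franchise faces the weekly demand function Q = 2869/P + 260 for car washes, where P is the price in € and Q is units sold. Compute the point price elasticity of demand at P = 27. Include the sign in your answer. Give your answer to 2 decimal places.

-0.29

At P = 27, Q = 366.259.
dQ/dP = −2869/P² = -3.936.
ε = (dQ/dP)(P/Q) = (-3.936)(27/366.259).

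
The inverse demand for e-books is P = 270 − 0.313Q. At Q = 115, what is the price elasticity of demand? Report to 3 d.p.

At Q = 115, P = 270 − 0.313(115) = 234.00.
dP/dQ = −0.313, so dQ/dP = 1/(−0.313) = -3.195.
ε = (dQ/dP)(P/Q) = (-3.195)(234.00/115).

-6.501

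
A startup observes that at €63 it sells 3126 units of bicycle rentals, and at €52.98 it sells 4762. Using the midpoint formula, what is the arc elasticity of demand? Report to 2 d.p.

-2.40

ΔQ = 4762 − 3126 = 1636; ΔP = 52.98 − 63 = -10.02.
Midpoints: P̄ = 57.99, Q̄ = 3944.0.
ε = (ΔQ/ΔP)(P̄/Q̄) = (1636/-10.02)(57.99/3944.0).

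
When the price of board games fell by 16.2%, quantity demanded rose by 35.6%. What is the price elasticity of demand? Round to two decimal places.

ε = %ΔQ / %ΔP = (35.6)/(-16.2) = -2.198.

-2.20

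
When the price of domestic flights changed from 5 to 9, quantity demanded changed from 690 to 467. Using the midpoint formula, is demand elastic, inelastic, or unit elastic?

Arc ε ≈ -0.675.
|ε| = 0.67 < 1.

inelastic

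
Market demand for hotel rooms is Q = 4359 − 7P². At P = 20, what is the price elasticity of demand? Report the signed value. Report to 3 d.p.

At P = 20, Q = 1559.
dQ/dP = −14P = -280.
ε = (dQ/dP)(P/Q) = (-280)(20/1559).
|ε| > 1, so demand is elastic at this price.

-3.592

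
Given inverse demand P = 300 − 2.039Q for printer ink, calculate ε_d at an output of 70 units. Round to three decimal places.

-1.102

At Q = 70, P = 300 − 2.039(70) = 157.27.
dP/dQ = −2.039, so dQ/dP = 1/(−2.039) = -0.490.
ε = (dQ/dP)(P/Q) = (-0.490)(157.27/70).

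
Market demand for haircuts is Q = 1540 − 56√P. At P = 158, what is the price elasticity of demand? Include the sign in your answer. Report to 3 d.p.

-0.421

At P = 158, Q = 836.091.
dQ/dP = −56/(2√P) = -2.228.
ε = (dQ/dP)(P/Q) = (-2.228)(158/836.091).
|ε| < 1, so demand is inelastic at this price.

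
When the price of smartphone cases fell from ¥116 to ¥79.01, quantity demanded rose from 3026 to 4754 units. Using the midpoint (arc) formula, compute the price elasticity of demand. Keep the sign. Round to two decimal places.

-1.17

ΔQ = 4754 − 3026 = 1728; ΔP = 79.01 − 116 = -36.99.
Midpoints: P̄ = 97.50, Q̄ = 3890.0.
ε = (ΔQ/ΔP)(P̄/Q̄) = (1728/-36.99)(97.50/3890.0).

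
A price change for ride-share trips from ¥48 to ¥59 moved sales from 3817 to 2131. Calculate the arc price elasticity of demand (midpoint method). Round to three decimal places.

ΔQ = 2131 − 3817 = -1686; ΔP = 59 − 48 = 11.
Midpoints: P̄ = 53.50, Q̄ = 2974.0.
ε = (ΔQ/ΔP)(P̄/Q̄) = (-1686/11)(53.50/2974.0).

-2.757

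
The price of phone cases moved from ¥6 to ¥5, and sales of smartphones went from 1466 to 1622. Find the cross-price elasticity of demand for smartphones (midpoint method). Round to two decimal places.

ΔQ_x = 1622 − 1466 = 156; ΔP_y = 5 − 6 = -1.
Midpoints: P̄_y = 5.50, Q̄_x = 1544.0.
ε_xy = (ΔQ_x/ΔP_y)(P̄_y/Q̄_x) = (156/-1)(5.50/1544.0).
ε_xy < 0, so the goods are complements.

-0.56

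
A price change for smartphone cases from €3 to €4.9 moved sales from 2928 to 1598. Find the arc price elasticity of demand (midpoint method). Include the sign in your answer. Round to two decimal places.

ΔQ = 1598 − 2928 = -1330; ΔP = 4.9 − 3 = 1.9.
Midpoints: P̄ = 3.95, Q̄ = 2263.0.
ε = (ΔQ/ΔP)(P̄/Q̄) = (-1330/1.9)(3.95/2263.0).

-1.22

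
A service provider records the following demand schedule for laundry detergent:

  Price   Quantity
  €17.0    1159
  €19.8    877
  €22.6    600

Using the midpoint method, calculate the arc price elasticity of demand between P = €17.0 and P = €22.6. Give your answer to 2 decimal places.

At P = 17.0, Q = 1159; at P = 22.6, Q = 600.
ΔQ = -559, ΔP = 5.6. Midpoints: P̄ = 19.80, Q̄ = 879.5.
ε = (ΔQ/ΔP)(P̄/Q̄) = (-559/5.6)(19.80/879.5).

-2.25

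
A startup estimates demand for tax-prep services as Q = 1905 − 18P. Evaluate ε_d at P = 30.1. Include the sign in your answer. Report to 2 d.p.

-0.40

At P = 30.1, Q = 1363.200.
dQ/dP = −18.
ε = (dQ/dP)(P/Q) = (-18)(30.1/1363.200).
|ε| < 1, so demand is inelastic at this price.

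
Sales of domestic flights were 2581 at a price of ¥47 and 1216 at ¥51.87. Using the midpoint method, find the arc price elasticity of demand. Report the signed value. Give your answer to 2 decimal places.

-7.30

ΔQ = 1216 − 2581 = -1365; ΔP = 51.87 − 47 = 4.87.
Midpoints: P̄ = 49.44, Q̄ = 1898.5.
ε = (ΔQ/ΔP)(P̄/Q̄) = (-1365/4.87)(49.44/1898.5).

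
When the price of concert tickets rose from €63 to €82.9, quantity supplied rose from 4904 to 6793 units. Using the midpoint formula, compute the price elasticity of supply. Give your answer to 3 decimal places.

ΔQ = 6793 − 4904 = 1889; ΔP = 82.9 − 63 = 19.9.
Midpoints: P̄ = 72.95, Q̄ = 5848.5.
ε_s = (ΔQ/ΔP)(P̄/Q̄) = (1889/19.9)(72.95/5848.5).

1.184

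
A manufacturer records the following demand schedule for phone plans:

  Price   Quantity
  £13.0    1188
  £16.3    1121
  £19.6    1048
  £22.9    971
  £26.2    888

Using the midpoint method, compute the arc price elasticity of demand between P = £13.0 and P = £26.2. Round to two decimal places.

At P = 13.0, Q = 1188; at P = 26.2, Q = 888.
ΔQ = -300, ΔP = 13.2. Midpoints: P̄ = 19.60, Q̄ = 1038.0.
ε = (ΔQ/ΔP)(P̄/Q̄) = (-300/13.2)(19.60/1038.0).

-0.43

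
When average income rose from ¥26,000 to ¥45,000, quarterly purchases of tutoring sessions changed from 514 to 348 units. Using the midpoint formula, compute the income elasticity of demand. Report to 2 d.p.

-0.72

ΔQ = -166, ΔI = 19000. Midpoints: Ī = 35,500, Q̄ = 431.0.
ε_I = (ΔQ/ΔI)(Ī/Q̄) = (-166/19000)(35500/431.0).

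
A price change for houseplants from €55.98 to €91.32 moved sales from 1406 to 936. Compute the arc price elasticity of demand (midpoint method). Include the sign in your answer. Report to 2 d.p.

-0.84

ΔQ = 936 − 1406 = -470; ΔP = 91.32 − 55.98 = 35.34.
Midpoints: P̄ = 73.65, Q̄ = 1171.0.
ε = (ΔQ/ΔP)(P̄/Q̄) = (-470/35.34)(73.65/1171.0).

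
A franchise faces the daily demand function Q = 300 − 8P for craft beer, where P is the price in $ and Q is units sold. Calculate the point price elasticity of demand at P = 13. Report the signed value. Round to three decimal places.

At P = 13, Q = 196.
dQ/dP = −8.
ε = (dQ/dP)(P/Q) = (-8)(13/196).

-0.531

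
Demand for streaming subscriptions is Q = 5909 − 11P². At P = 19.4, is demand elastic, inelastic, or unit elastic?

elastic

Q = 1769.040, dQ/dP = -426.800.
ε = (dQ/dP)(P/Q) ≈ -4.680.
|ε| = 4.68 > 1.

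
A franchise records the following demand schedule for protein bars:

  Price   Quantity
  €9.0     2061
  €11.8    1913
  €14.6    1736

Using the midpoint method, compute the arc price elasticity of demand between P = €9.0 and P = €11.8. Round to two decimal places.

At P = 9.0, Q = 2061; at P = 11.8, Q = 1913.
ΔQ = -148, ΔP = 2.8. Midpoints: P̄ = 10.40, Q̄ = 1987.0.
ε = (ΔQ/ΔP)(P̄/Q̄) = (-148/2.8)(10.40/1987.0).

-0.28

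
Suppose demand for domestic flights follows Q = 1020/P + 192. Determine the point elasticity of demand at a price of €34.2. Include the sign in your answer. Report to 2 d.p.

-0.13

At P = 34.2, Q = 221.825.
dQ/dP = −1020/P² = -0.872.
ε = (dQ/dP)(P/Q) = (-0.872)(34.2/221.825).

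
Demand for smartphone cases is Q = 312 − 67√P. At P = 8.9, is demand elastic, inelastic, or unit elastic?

Q = 112.120, dQ/dP = -11.229.
ε = (dQ/dP)(P/Q) ≈ -0.891.
|ε| = 0.89 < 1.

inelastic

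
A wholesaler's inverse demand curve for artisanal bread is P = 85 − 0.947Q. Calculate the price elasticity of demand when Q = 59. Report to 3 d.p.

At Q = 59, P = 85 − 0.947(59) = 29.13.
dP/dQ = −0.947, so dQ/dP = 1/(−0.947) = -1.056.
ε = (dQ/dP)(P/Q) = (-1.056)(29.13/59).

-0.521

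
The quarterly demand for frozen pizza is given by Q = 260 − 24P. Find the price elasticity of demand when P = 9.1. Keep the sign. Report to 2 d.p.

At P = 9.1, Q = 41.600.
dQ/dP = −24.
ε = (dQ/dP)(P/Q) = (-24)(9.1/41.600).

-5.25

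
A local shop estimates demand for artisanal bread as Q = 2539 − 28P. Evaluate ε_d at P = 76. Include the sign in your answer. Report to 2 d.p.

-5.18

At P = 76, Q = 411.
dQ/dP = −28.
ε = (dQ/dP)(P/Q) = (-28)(76/411).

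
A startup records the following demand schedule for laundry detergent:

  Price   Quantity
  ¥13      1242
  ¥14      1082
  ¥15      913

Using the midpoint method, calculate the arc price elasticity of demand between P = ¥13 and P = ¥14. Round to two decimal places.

At P = 13, Q = 1242; at P = 14, Q = 1082.
ΔQ = -160, ΔP = 1. Midpoints: P̄ = 13.50, Q̄ = 1162.0.
ε = (ΔQ/ΔP)(P̄/Q̄) = (-160/1)(13.50/1162.0).

-1.86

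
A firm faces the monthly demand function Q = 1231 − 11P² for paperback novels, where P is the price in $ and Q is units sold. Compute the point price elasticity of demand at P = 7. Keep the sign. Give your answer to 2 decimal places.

At P = 7, Q = 692.
dQ/dP = −22P = -154.
ε = (dQ/dP)(P/Q) = (-154)(7/692).

-1.56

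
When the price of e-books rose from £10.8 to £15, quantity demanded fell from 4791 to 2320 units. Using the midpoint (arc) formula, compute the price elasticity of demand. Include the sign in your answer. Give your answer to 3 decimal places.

ΔQ = 2320 − 4791 = -2471; ΔP = 15 − 10.8 = 4.2.
Midpoints: P̄ = 12.90, Q̄ = 3555.5.
ε = (ΔQ/ΔP)(P̄/Q̄) = (-2471/4.2)(12.90/3555.5).

-2.135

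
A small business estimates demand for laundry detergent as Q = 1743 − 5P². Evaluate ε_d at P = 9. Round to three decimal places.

-0.605

At P = 9, Q = 1338.
dQ/dP = −10P = -90.
ε = (dQ/dP)(P/Q) = (-90)(9/1338).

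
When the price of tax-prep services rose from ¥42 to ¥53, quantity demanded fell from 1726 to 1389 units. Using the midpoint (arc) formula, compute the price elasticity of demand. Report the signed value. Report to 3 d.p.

ΔQ = 1389 − 1726 = -337; ΔP = 53 − 42 = 11.
Midpoints: P̄ = 47.50, Q̄ = 1557.5.
ε = (ΔQ/ΔP)(P̄/Q̄) = (-337/11)(47.50/1557.5).

-0.934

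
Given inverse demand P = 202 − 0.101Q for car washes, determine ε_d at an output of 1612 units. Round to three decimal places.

At Q = 1612, P = 202 − 0.101(1612) = 39.19.
dP/dQ = −0.101, so dQ/dP = 1/(−0.101) = -9.901.
ε = (dQ/dP)(P/Q) = (-9.901)(39.19/1612).

-0.241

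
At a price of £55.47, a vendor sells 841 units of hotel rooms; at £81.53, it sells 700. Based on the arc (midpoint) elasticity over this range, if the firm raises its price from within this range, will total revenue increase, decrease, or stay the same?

Arc ε = (-141/26.06)(68.50/770.5) ≈ -0.481.
|ε| = 0.48 < 1, so demand is inelastic. A price rise therefore raises total revenue.

increase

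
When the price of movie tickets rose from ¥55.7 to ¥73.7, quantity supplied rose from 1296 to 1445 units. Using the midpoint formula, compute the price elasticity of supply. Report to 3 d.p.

0.391

ΔQ = 1445 − 1296 = 149; ΔP = 73.7 − 55.7 = 18.
Midpoints: P̄ = 64.70, Q̄ = 1370.5.
ε_s = (ΔQ/ΔP)(P̄/Q̄) = (149/18)(64.70/1370.5).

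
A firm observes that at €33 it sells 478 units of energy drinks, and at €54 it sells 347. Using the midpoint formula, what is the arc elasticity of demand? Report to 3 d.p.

-0.658

ΔQ = 347 − 478 = -131; ΔP = 54 − 33 = 21.
Midpoints: P̄ = 43.50, Q̄ = 412.5.
ε = (ΔQ/ΔP)(P̄/Q̄) = (-131/21)(43.50/412.5).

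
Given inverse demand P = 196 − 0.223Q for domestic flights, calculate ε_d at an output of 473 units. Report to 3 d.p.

At Q = 473, P = 196 − 0.223(473) = 90.52.
dP/dQ = −0.223, so dQ/dP = 1/(−0.223) = -4.484.
ε = (dQ/dP)(P/Q) = (-4.484)(90.52/473).

-0.858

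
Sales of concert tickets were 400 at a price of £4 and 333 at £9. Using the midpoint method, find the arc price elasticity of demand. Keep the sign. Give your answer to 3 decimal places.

-0.238

ΔQ = 333 − 400 = -67; ΔP = 9 − 4 = 5.
Midpoints: P̄ = 6.50, Q̄ = 366.5.
ε = (ΔQ/ΔP)(P̄/Q̄) = (-67/5)(6.50/366.5).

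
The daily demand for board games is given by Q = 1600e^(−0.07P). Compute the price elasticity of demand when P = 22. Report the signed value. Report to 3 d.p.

At P = 22, Q = 343.010.
dQ/dP = −0.07·1600e^(−0.07P) = −0.07Q = -24.011.
ε = (dQ/dP)(P/Q) = (-24.011)(22/343.010).

-1.540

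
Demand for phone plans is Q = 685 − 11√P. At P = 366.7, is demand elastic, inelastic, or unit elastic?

inelastic

Q = 474.356, dQ/dP = -0.287.
ε = (dQ/dP)(P/Q) ≈ -0.222.
|ε| = 0.22 < 1.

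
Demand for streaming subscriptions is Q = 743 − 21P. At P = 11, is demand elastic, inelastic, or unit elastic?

inelastic

Q = 512, dQ/dP = -21.
ε = (dQ/dP)(P/Q) ≈ -0.451.
|ε| = 0.45 < 1.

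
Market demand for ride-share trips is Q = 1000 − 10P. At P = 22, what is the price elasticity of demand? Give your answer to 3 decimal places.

-0.282

At P = 22, Q = 780.
dQ/dP = −10.
ε = (dQ/dP)(P/Q) = (-10)(22/780).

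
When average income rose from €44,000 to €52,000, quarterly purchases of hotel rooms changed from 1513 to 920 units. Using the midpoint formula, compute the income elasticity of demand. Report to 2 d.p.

-2.92

ΔQ = -593, ΔI = 8000. Midpoints: Ī = 48,000, Q̄ = 1216.5.
ε_I = (ΔQ/ΔI)(Ī/Q̄) = (-593/8000)(48000/1216.5).
ε_I < 0, so the good is inferior.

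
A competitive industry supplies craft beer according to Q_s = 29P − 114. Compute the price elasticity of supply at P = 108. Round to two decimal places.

1.04

At P = 108, Q_s = 3018.
dQ_s/dP = 29.
ε_s = (dQ_s/dP)(P/Q_s) = (29)(108/3018).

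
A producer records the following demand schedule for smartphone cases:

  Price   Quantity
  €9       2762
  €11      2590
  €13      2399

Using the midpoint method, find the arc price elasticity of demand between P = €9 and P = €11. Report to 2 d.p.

At P = 9, Q = 2762; at P = 11, Q = 2590.
ΔQ = -172, ΔP = 2. Midpoints: P̄ = 10.00, Q̄ = 2676.0.
ε = (ΔQ/ΔP)(P̄/Q̄) = (-172/2)(10.00/2676.0).

-0.32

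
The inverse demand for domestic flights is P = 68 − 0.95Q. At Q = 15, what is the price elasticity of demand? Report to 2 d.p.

At Q = 15, P = 68 − 0.95(15) = 53.75.
dP/dQ = −0.95, so dQ/dP = 1/(−0.95) = -1.053.
ε = (dQ/dP)(P/Q) = (-1.053)(53.75/15).

-3.77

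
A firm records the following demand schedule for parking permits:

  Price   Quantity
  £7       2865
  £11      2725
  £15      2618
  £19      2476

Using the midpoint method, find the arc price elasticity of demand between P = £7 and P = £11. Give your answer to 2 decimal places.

-0.11

At P = 7, Q = 2865; at P = 11, Q = 2725.
ΔQ = -140, ΔP = 4. Midpoints: P̄ = 9.00, Q̄ = 2795.0.
ε = (ΔQ/ΔP)(P̄/Q̄) = (-140/4)(9.00/2795.0).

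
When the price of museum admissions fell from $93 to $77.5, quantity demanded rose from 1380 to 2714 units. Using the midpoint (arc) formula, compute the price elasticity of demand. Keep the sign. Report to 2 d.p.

ΔQ = 2714 − 1380 = 1334; ΔP = 77.5 − 93 = -15.5.
Midpoints: P̄ = 85.25, Q̄ = 2047.0.
ε = (ΔQ/ΔP)(P̄/Q̄) = (1334/-15.5)(85.25/2047.0).

-3.58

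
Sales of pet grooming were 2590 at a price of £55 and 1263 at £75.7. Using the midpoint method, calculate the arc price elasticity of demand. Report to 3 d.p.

-2.175

ΔQ = 1263 − 2590 = -1327; ΔP = 75.7 − 55 = 20.7.
Midpoints: P̄ = 65.35, Q̄ = 1926.5.
ε = (ΔQ/ΔP)(P̄/Q̄) = (-1327/20.7)(65.35/1926.5).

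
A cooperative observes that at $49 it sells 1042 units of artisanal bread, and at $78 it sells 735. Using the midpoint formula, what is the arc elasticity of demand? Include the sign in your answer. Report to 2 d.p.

ΔQ = 735 − 1042 = -307; ΔP = 78 − 49 = 29.
Midpoints: P̄ = 63.50, Q̄ = 888.5.
ε = (ΔQ/ΔP)(P̄/Q̄) = (-307/29)(63.50/888.5).

-0.76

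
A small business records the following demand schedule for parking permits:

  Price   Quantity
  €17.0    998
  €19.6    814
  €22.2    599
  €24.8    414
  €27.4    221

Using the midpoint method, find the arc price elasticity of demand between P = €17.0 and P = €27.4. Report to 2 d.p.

-2.72

At P = 17.0, Q = 998; at P = 27.4, Q = 221.
ΔQ = -777, ΔP = 10.4. Midpoints: P̄ = 22.20, Q̄ = 609.5.
ε = (ΔQ/ΔP)(P̄/Q̄) = (-777/10.4)(22.20/609.5).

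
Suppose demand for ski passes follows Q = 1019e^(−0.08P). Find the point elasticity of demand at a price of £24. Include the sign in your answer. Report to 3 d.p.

At P = 24, Q = 149.392.
dQ/dP = −0.08·1019e^(−0.08P) = −0.08Q = -11.951.
ε = (dQ/dP)(P/Q) = (-11.951)(24/149.392).
|ε| > 1, so demand is elastic at this price.

-1.920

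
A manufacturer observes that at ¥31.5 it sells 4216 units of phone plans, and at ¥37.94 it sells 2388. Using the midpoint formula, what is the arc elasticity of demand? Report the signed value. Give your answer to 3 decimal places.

-2.985

ΔQ = 2388 − 4216 = -1828; ΔP = 37.94 − 31.5 = 6.44.
Midpoints: P̄ = 34.72, Q̄ = 3302.0.
ε = (ΔQ/ΔP)(P̄/Q̄) = (-1828/6.44)(34.72/3302.0).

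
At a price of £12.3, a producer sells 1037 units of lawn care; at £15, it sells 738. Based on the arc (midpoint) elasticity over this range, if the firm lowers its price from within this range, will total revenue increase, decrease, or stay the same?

Arc ε = (-299/2.7)(13.65/887.5) ≈ -1.703.
|ε| = 1.70 > 1, so demand is elastic. A price cut therefore raises total revenue.

increase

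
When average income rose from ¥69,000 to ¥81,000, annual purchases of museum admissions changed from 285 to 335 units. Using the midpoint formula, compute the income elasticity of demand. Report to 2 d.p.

1.01

ΔQ = 50, ΔI = 12000. Midpoints: Ī = 75,000, Q̄ = 310.0.
ε_I = (ΔQ/ΔI)(Ī/Q̄) = (50/12000)(75000/310.0).
ε_I > 0, so the good is normal.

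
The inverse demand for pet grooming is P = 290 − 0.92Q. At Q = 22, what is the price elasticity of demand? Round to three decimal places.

-13.328

At Q = 22, P = 290 − 0.92(22) = 269.76.
dP/dQ = −0.92, so dQ/dP = 1/(−0.92) = -1.087.
ε = (dQ/dP)(P/Q) = (-1.087)(269.76/22).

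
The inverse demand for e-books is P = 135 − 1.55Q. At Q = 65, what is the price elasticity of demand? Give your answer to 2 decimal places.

-0.34

At Q = 65, P = 135 − 1.55(65) = 34.25.
dP/dQ = −1.55, so dQ/dP = 1/(−1.55) = -0.645.
ε = (dQ/dP)(P/Q) = (-0.645)(34.25/65).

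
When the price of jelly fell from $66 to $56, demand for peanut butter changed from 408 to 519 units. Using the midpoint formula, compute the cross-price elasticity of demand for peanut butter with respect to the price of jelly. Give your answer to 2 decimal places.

-1.46

ΔQ_x = 519 − 408 = 111; ΔP_y = 56 − 66 = -10.
Midpoints: P̄_y = 61.00, Q̄_x = 463.5.
ε_xy = (ΔQ_x/ΔP_y)(P̄_y/Q̄_x) = (111/-10)(61.00/463.5).
ε_xy < 0, so the goods are complements.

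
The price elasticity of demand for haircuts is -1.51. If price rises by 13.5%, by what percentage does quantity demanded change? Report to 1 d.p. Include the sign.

-20.4%

%ΔQ ≈ ε × %ΔP = (-1.51)(13.5%) = -20.39%.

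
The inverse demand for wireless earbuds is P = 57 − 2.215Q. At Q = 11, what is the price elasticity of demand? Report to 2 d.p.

-1.34

At Q = 11, P = 57 − 2.215(11) = 32.64.
dP/dQ = −2.215, so dQ/dP = 1/(−2.215) = -0.451.
ε = (dQ/dP)(P/Q) = (-0.451)(32.64/11).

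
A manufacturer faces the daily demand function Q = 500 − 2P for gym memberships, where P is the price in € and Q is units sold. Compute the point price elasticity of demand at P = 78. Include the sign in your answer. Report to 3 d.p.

-0.453

At P = 78, Q = 344.
dQ/dP = −2.
ε = (dQ/dP)(P/Q) = (-2)(78/344).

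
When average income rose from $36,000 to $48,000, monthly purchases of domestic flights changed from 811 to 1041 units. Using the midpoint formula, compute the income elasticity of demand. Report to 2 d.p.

ΔQ = 230, ΔI = 12000. Midpoints: Ī = 42,000, Q̄ = 926.0.
ε_I = (ΔQ/ΔI)(Ī/Q̄) = (230/12000)(42000/926.0).
ε_I > 0, so the good is normal.

0.87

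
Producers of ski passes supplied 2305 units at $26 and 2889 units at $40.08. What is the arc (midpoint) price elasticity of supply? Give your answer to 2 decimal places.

0.53

ΔQ = 2889 − 2305 = 584; ΔP = 40.08 − 26 = 14.08.
Midpoints: P̄ = 33.04, Q̄ = 2597.0.
ε_s = (ΔQ/ΔP)(P̄/Q̄) = (584/14.08)(33.04/2597.0).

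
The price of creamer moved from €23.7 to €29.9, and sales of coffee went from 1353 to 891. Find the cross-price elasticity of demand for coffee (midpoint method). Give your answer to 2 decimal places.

ΔQ_x = 891 − 1353 = -462; ΔP_y = 29.9 − 23.7 = 6.2.
Midpoints: P̄_y = 26.80, Q̄_x = 1122.0.
ε_xy = (ΔQ_x/ΔP_y)(P̄_y/Q̄_x) = (-462/6.2)(26.80/1122.0).

-1.78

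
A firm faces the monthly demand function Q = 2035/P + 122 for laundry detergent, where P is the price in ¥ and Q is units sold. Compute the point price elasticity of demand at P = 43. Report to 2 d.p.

-0.28

At P = 43, Q = 169.326.
dQ/dP = −2035/P² = -1.101.
ε = (dQ/dP)(P/Q) = (-1.101)(43/169.326).
|ε| < 1, so demand is inelastic at this price.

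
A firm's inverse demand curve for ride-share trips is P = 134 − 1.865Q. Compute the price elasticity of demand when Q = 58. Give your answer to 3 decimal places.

At Q = 58, P = 134 − 1.865(58) = 25.83.
dP/dQ = −1.865, so dQ/dP = 1/(−1.865) = -0.536.
ε = (dQ/dP)(P/Q) = (-0.536)(25.83/58).

-0.239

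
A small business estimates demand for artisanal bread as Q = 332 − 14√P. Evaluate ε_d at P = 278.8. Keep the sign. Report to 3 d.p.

-1.190

At P = 278.8, Q = 98.238.
dQ/dP = −14/(2√P) = -0.419.
ε = (dQ/dP)(P/Q) = (-0.419)(278.8/98.238).
|ε| > 1, so demand is elastic at this price.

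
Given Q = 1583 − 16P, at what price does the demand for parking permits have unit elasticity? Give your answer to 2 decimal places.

49.47

For linear demand Q = a − bP, ε = −bP/(a − bP). |ε| = 1 when bP = a − bP, i.e. P = a/(2b).
P = 1583/(2·16) = 1583/32 = 49.4688.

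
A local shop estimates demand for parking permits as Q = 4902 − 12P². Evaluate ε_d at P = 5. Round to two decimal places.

At P = 5, Q = 4602.
dQ/dP = −24P = -120.
ε = (dQ/dP)(P/Q) = (-120)(5/4602).

-0.13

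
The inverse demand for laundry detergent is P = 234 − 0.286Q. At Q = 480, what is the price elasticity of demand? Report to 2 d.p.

At Q = 480, P = 234 − 0.286(480) = 96.72.
dP/dQ = −0.286, so dQ/dP = 1/(−0.286) = -3.497.
ε = (dQ/dP)(P/Q) = (-3.497)(96.72/480).

-0.70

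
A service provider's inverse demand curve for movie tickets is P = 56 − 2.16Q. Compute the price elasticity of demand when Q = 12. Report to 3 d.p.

-1.160

At Q = 12, P = 56 − 2.16(12) = 30.08.
dP/dQ = −2.16, so dQ/dP = 1/(−2.16) = -0.463.
ε = (dQ/dP)(P/Q) = (-0.463)(30.08/12).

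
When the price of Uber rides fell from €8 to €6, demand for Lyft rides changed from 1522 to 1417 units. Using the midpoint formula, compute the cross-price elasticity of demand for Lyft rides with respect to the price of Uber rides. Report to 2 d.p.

0.25

ΔQ_x = 1417 − 1522 = -105; ΔP_y = 6 − 8 = -2.
Midpoints: P̄_y = 7.00, Q̄_x = 1469.5.
ε_xy = (ΔQ_x/ΔP_y)(P̄_y/Q̄_x) = (-105/-2)(7.00/1469.5).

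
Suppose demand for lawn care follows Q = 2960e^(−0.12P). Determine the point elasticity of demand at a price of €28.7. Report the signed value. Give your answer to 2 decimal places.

-3.44

At P = 28.7, Q = 94.533.
dQ/dP = −0.12·2960e^(−0.12P) = −0.12Q = -11.344.
ε = (dQ/dP)(P/Q) = (-11.344)(28.7/94.533).
|ε| > 1, so demand is elastic at this price.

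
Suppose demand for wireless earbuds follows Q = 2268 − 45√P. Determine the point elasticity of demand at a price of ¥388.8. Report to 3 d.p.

-0.321

At P = 388.8, Q = 1380.689.
dQ/dP = −45/(2√P) = -1.141.
ε = (dQ/dP)(P/Q) = (-1.141)(388.8/1380.689).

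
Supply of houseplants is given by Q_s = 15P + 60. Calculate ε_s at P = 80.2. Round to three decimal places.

0.952

At P = 80.2, Q_s = 1263.
dQ_s/dP = 15.
ε_s = (dQ_s/dP)(P/Q_s) = (15)(80.2/1263).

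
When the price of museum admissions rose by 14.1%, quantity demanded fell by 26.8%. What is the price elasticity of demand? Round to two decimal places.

-1.90

ε = %ΔQ / %ΔP = (-26.8)/(14.1) = -1.901.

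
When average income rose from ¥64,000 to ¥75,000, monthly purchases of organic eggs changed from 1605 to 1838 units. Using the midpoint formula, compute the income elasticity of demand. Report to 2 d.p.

ΔQ = 233, ΔI = 11000. Midpoints: Ī = 69,500, Q̄ = 1721.5.
ε_I = (ΔQ/ΔI)(Ī/Q̄) = (233/11000)(69500/1721.5).

0.86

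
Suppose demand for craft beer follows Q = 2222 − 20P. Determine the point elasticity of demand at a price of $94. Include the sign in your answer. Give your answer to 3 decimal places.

At P = 94, Q = 342.
dQ/dP = −20.
ε = (dQ/dP)(P/Q) = (-20)(94/342).
|ε| > 1, so demand is elastic at this price.

-5.497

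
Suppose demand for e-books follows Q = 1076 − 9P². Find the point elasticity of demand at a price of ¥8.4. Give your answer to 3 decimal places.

-2.880

At P = 8.4, Q = 440.960.
dQ/dP = −18P = -151.200.
ε = (dQ/dP)(P/Q) = (-151.200)(8.4/440.960).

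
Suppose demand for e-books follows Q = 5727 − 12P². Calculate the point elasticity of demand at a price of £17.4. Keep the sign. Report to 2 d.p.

At P = 17.4, Q = 2093.880.
dQ/dP = −24P = -417.600.
ε = (dQ/dP)(P/Q) = (-417.600)(17.4/2093.880).

-3.47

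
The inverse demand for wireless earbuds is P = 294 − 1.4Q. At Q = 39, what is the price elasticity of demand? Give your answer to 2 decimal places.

-4.38

At Q = 39, P = 294 − 1.4(39) = 239.40.
dP/dQ = −1.4, so dQ/dP = 1/(−1.4) = -0.714.
ε = (dQ/dP)(P/Q) = (-0.714)(239.40/39).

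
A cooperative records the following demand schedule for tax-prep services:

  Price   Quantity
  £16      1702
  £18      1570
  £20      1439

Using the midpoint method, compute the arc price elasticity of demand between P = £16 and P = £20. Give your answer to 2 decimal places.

At P = 16, Q = 1702; at P = 20, Q = 1439.
ΔQ = -263, ΔP = 4. Midpoints: P̄ = 18.00, Q̄ = 1570.5.
ε = (ΔQ/ΔP)(P̄/Q̄) = (-263/4)(18.00/1570.5).

-0.75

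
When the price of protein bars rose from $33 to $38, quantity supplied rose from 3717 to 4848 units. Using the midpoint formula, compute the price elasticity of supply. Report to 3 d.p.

1.875

ΔQ = 4848 − 3717 = 1131; ΔP = 38 − 33 = 5.
Midpoints: P̄ = 35.50, Q̄ = 4282.5.
ε_s = (ΔQ/ΔP)(P̄/Q̄) = (1131/5)(35.50/4282.5).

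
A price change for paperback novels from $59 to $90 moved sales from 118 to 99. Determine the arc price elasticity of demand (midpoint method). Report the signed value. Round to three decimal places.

-0.421

ΔQ = 99 − 118 = -19; ΔP = 90 − 59 = 31.
Midpoints: P̄ = 74.50, Q̄ = 108.5.
ε = (ΔQ/ΔP)(P̄/Q̄) = (-19/31)(74.50/108.5).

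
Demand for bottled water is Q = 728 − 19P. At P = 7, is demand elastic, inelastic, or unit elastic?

inelastic

Q = 595, dQ/dP = -19.
ε = (dQ/dP)(P/Q) ≈ -0.224.
|ε| = 0.22 < 1.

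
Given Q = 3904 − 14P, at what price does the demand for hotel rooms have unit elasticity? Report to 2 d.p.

139.43

For linear demand Q = a − bP, ε = −bP/(a − bP). |ε| = 1 when bP = a − bP, i.e. P = a/(2b).
P = 3904/(2·14) = 3904/28 = 139.4286.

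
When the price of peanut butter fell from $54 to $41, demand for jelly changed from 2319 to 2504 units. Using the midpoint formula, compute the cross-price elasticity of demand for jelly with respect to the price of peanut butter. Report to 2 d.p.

ΔQ_x = 2504 − 2319 = 185; ΔP_y = 41 − 54 = -13.
Midpoints: P̄_y = 47.50, Q̄_x = 2411.5.
ε_xy = (ΔQ_x/ΔP_y)(P̄_y/Q̄_x) = (185/-13)(47.50/2411.5).

-0.28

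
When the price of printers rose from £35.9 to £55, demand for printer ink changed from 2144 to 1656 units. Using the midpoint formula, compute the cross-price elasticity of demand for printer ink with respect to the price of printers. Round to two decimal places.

-0.61

ΔQ_x = 1656 − 2144 = -488; ΔP_y = 55 − 35.9 = 19.1.
Midpoints: P̄_y = 45.45, Q̄_x = 1900.0.
ε_xy = (ΔQ_x/ΔP_y)(P̄_y/Q̄_x) = (-488/19.1)(45.45/1900.0).
ε_xy < 0, so the goods are complements.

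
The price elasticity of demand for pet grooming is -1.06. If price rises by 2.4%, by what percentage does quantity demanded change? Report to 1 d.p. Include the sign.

%ΔQ ≈ ε × %ΔP = (-1.06)(2.4%) = -2.54%.

-2.5%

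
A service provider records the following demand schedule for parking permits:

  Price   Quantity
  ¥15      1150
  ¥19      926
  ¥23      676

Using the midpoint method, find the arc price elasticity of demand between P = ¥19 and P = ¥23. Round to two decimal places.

At P = 19, Q = 926; at P = 23, Q = 676.
ΔQ = -250, ΔP = 4. Midpoints: P̄ = 21.00, Q̄ = 801.0.
ε = (ΔQ/ΔP)(P̄/Q̄) = (-250/4)(21.00/801.0).

-1.64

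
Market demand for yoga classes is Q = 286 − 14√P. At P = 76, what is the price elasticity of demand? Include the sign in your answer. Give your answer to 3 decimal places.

At P = 76, Q = 163.951.
dQ/dP = −14/(2√P) = -0.803.
ε = (dQ/dP)(P/Q) = (-0.803)(76/163.951).

-0.372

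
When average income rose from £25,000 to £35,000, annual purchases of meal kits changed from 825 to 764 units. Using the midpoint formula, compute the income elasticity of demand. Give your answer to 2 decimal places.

ΔQ = -61, ΔI = 10000. Midpoints: Ī = 30,000, Q̄ = 794.5.
ε_I = (ΔQ/ΔI)(Ī/Q̄) = (-61/10000)(30000/794.5).
ε_I < 0, so the good is inferior.

-0.23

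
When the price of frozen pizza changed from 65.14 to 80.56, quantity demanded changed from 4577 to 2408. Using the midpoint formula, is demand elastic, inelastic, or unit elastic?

Arc ε ≈ -2.934.
|ε| = 2.93 > 1.

elastic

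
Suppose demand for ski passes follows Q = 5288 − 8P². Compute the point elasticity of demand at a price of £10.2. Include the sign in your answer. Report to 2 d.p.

-0.37

At P = 10.2, Q = 4455.680.
dQ/dP = −16P = -163.200.
ε = (dQ/dP)(P/Q) = (-163.200)(10.2/4455.680).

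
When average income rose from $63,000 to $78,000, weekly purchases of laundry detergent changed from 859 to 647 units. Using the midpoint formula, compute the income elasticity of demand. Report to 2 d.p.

-1.32

ΔQ = -212, ΔI = 15000. Midpoints: Ī = 70,500, Q̄ = 753.0.
ε_I = (ΔQ/ΔI)(Ī/Q̄) = (-212/15000)(70500/753.0).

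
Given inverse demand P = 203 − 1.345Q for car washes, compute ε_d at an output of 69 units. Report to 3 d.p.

-1.187

At Q = 69, P = 203 − 1.345(69) = 110.20.
dP/dQ = −1.345, so dQ/dP = 1/(−1.345) = -0.743.
ε = (dQ/dP)(P/Q) = (-0.743)(110.20/69).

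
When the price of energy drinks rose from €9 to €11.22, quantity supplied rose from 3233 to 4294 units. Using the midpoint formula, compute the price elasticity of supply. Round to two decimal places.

ΔQ = 4294 − 3233 = 1061; ΔP = 11.22 − 9 = 2.22.
Midpoints: P̄ = 10.11, Q̄ = 3763.5.
ε_s = (ΔQ/ΔP)(P̄/Q̄) = (1061/2.22)(10.11/3763.5).

1.28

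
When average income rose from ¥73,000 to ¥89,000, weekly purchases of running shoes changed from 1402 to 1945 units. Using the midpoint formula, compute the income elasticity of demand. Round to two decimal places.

1.64

ΔQ = 543, ΔI = 16000. Midpoints: Ī = 81,000, Q̄ = 1673.5.
ε_I = (ΔQ/ΔI)(Ī/Q̄) = (543/16000)(81000/1673.5).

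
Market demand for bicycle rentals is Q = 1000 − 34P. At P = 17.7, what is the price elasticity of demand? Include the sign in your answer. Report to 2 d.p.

-1.51

At P = 17.7, Q = 398.200.
dQ/dP = −34.
ε = (dQ/dP)(P/Q) = (-34)(17.7/398.200).
|ε| > 1, so demand is elastic at this price.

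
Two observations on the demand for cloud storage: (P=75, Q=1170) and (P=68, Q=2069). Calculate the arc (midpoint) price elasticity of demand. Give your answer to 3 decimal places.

ΔQ = 2069 − 1170 = 899; ΔP = 68 − 75 = -7.
Midpoints: P̄ = 71.50, Q̄ = 1619.5.
ε = (ΔQ/ΔP)(P̄/Q̄) = (899/-7)(71.50/1619.5).

-5.670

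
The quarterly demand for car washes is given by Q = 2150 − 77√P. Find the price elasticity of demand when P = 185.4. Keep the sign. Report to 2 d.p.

-0.48

At P = 185.4, Q = 1101.555.
dQ/dP = −77/(2√P) = -2.828.
ε = (dQ/dP)(P/Q) = (-2.828)(185.4/1101.555).
|ε| < 1, so demand is inelastic at this price.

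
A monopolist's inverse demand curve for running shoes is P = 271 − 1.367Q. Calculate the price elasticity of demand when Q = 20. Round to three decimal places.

At Q = 20, P = 271 − 1.367(20) = 243.66.
dP/dQ = −1.367, so dQ/dP = 1/(−1.367) = -0.732.
ε = (dQ/dP)(P/Q) = (-0.732)(243.66/20).

-8.912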